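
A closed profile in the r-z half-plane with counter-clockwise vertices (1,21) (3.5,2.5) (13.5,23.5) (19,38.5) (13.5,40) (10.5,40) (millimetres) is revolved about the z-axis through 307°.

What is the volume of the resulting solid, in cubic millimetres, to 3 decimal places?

Profile (r,z), 6 vertices: (1,21) (3.5,2.5) (13.5,23.5) (19,38.5) (13.5,40) (10.5,40)
edge 0: (1,21)→(3.5,2.5)  cross = 1·2.5 − 3.5·21 = -71.0000; (r_i+r_j)·cross = 4.5·-71.0000 = -319.5000
edge 1: (3.5,2.5)→(13.5,23.5)  cross = 3.5·23.5 − 13.5·2.5 = 48.5000; (r_i+r_j)·cross = 17·48.5000 = 824.5000
edge 2: (13.5,23.5)→(19,38.5)  cross = 13.5·38.5 − 19·23.5 = 73.2500; (r_i+r_j)·cross = 32.5·73.2500 = 2380.6250
edge 3: (19,38.5)→(13.5,40)  cross = 19·40 − 13.5·38.5 = 240.2500; (r_i+r_j)·cross = 32.5·240.2500 = 7808.1250
edge 4: (13.5,40)→(10.5,40)  cross = 13.5·40 − 10.5·40 = 120.0000; (r_i+r_j)·cross = 24·120.0000 = 2880.0000
edge 5: (10.5,40)→(1,21)  cross = 10.5·21 − 1·40 = 180.5000; (r_i+r_j)·cross = 11.5·180.5000 = 2075.7500
Σcross = 591.5000 → A = |Σcross|/2 = 295.7500 mm²
Σ(r_i+r_j)·cross = 15649.5000 → first moment M = |Σ|/6 = 2608.2500
R_c = M/A = 2608.2500/295.7500 = 8.8191 mm
θ = 307° = 5.358161 rad
V = θ·R_c·A = 5.358161·8.8191·295.7500 = 13975.423 mm³

Volume = 13975.423 mm³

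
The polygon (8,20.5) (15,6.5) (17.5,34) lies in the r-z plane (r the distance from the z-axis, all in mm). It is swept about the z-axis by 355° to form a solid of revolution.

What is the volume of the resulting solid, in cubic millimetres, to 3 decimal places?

Profile (r,z), 3 vertices: (8,20.5) (15,6.5) (17.5,34)
edge 0: (8,20.5)→(15,6.5)  cross = 8·6.5 − 15·20.5 = -255.5000; (r_i+r_j)·cross = 23·-255.5000 = -5876.5000
edge 1: (15,6.5)→(17.5,34)  cross = 15·34 − 17.5·6.5 = 396.2500; (r_i+r_j)·cross = 32.5·396.2500 = 12878.1250
edge 2: (17.5,34)→(8,20.5)  cross = 17.5·20.5 − 8·34 = 86.7500; (r_i+r_j)·cross = 25.5·86.7500 = 2212.1250
Σcross = 227.5000 → A = |Σcross|/2 = 113.7500 mm²
Σ(r_i+r_j)·cross = 9213.7500 → first moment M = |Σ|/6 = 1535.6250
R_c = M/A = 1535.6250/113.7500 = 13.5000 mm
θ = 355° = 6.195919 rad
V = θ·R_c·A = 6.195919·13.5000·113.7500 = 9514.608 mm³

Volume = 9514.608 mm³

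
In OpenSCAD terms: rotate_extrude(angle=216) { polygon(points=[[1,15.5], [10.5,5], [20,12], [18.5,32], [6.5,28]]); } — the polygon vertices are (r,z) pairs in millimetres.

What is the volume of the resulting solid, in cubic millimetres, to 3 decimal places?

Volume = 14682.233 mm³

Profile (r,z), 5 vertices: (1,15.5) (10.5,5) (20,12) (18.5,32) (6.5,28)
edge 0: (1,15.5)→(10.5,5)  cross = 1·5 − 10.5·15.5 = -157.7500; (r_i+r_j)·cross = 11.5·-157.7500 = -1814.1250
edge 1: (10.5,5)→(20,12)  cross = 10.5·12 − 20·5 = 26.0000; (r_i+r_j)·cross = 30.5·26.0000 = 793.0000
edge 2: (20,12)→(18.5,32)  cross = 20·32 − 18.5·12 = 418.0000; (r_i+r_j)·cross = 38.5·418.0000 = 16093.0000
edge 3: (18.5,32)→(6.5,28)  cross = 18.5·28 − 6.5·32 = 310.0000; (r_i+r_j)·cross = 25·310.0000 = 7750.0000
edge 4: (6.5,28)→(1,15.5)  cross = 6.5·15.5 − 1·28 = 72.7500; (r_i+r_j)·cross = 7.5·72.7500 = 545.6250
Σcross = 669.0000 → A = |Σcross|/2 = 334.5000 mm²
Σ(r_i+r_j)·cross = 23367.5000 → first moment M = |Σ|/6 = 3894.5833
R_c = M/A = 3894.5833/334.5000 = 11.6430 mm
θ = 216° = 3.769911 rad
V = θ·R_c·A = 3.769911·11.6430·334.5000 = 14682.233 mm³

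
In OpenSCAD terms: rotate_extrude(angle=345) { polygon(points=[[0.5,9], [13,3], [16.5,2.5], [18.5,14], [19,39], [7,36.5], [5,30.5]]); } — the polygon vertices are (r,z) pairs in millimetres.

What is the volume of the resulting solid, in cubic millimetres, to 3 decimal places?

Volume = 33072.838 mm³

Profile (r,z), 7 vertices: (0.5,9) (13,3) (16.5,2.5) (18.5,14) (19,39) (7,36.5) (5,30.5)
edge 0: (0.5,9)→(13,3)  cross = 0.5·3 − 13·9 = -115.5000; (r_i+r_j)·cross = 13.5·-115.5000 = -1559.2500
edge 1: (13,3)→(16.5,2.5)  cross = 13·2.5 − 16.5·3 = -17.0000; (r_i+r_j)·cross = 29.5·-17.0000 = -501.5000
edge 2: (16.5,2.5)→(18.5,14)  cross = 16.5·14 − 18.5·2.5 = 184.7500; (r_i+r_j)·cross = 35·184.7500 = 6466.2500
edge 3: (18.5,14)→(19,39)  cross = 18.5·39 − 19·14 = 455.5000; (r_i+r_j)·cross = 37.5·455.5000 = 17081.2500
edge 4: (19,39)→(7,36.5)  cross = 19·36.5 − 7·39 = 420.5000; (r_i+r_j)·cross = 26·420.5000 = 10933.0000
edge 5: (7,36.5)→(5,30.5)  cross = 7·30.5 − 5·36.5 = 31.0000; (r_i+r_j)·cross = 12·31.0000 = 372.0000
edge 6: (5,30.5)→(0.5,9)  cross = 5·9 − 0.5·30.5 = 29.7500; (r_i+r_j)·cross = 5.5·29.7500 = 163.6250
Σcross = 989.0000 → A = |Σcross|/2 = 494.5000 mm²
Σ(r_i+r_j)·cross = 32955.3750 → first moment M = |Σ|/6 = 5492.5625
R_c = M/A = 5492.5625/494.5000 = 11.1073 mm
θ = 345° = 6.021386 rad
V = θ·R_c·A = 6.021386·11.1073·494.5000 = 33072.838 mm³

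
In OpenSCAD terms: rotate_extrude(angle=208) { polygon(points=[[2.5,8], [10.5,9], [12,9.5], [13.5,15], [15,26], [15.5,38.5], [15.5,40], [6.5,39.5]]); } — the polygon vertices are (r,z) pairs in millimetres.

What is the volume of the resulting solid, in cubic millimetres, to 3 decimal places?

Profile (r,z), 8 vertices: (2.5,8) (10.5,9) (12,9.5) (13.5,15) (15,26) (15.5,38.5) (15.5,40) (6.5,39.5)
edge 0: (2.5,8)→(10.5,9)  cross = 2.5·9 − 10.5·8 = -61.5000; (r_i+r_j)·cross = 13·-61.5000 = -799.5000
edge 1: (10.5,9)→(12,9.5)  cross = 10.5·9.5 − 12·9 = -8.2500; (r_i+r_j)·cross = 22.5·-8.2500 = -185.6250
edge 2: (12,9.5)→(13.5,15)  cross = 12·15 − 13.5·9.5 = 51.7500; (r_i+r_j)·cross = 25.5·51.7500 = 1319.6250
edge 3: (13.5,15)→(15,26)  cross = 13.5·26 − 15·15 = 126.0000; (r_i+r_j)·cross = 28.5·126.0000 = 3591.0000
edge 4: (15,26)→(15.5,38.5)  cross = 15·38.5 − 15.5·26 = 174.5000; (r_i+r_j)·cross = 30.5·174.5000 = 5322.2500
edge 5: (15.5,38.5)→(15.5,40)  cross = 15.5·40 − 15.5·38.5 = 23.2500; (r_i+r_j)·cross = 31·23.2500 = 720.7500
edge 6: (15.5,40)→(6.5,39.5)  cross = 15.5·39.5 − 6.5·40 = 352.2500; (r_i+r_j)·cross = 22·352.2500 = 7749.5000
edge 7: (6.5,39.5)→(2.5,8)  cross = 6.5·8 − 2.5·39.5 = -46.7500; (r_i+r_j)·cross = 9·-46.7500 = -420.7500
Σcross = 611.2500 → A = |Σcross|/2 = 305.6250 mm²
Σ(r_i+r_j)·cross = 17297.2500 → first moment M = |Σ|/6 = 2882.8750
R_c = M/A = 2882.8750/305.6250 = 9.4327 mm
θ = 208° = 3.630285 rad
V = θ·R_c·A = 3.630285·9.4327·305.6250 = 10465.657 mm³

Volume = 10465.657 mm³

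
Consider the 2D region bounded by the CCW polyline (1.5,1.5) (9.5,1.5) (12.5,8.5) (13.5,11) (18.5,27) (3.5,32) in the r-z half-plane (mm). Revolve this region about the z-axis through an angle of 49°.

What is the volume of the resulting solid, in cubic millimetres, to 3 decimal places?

Volume = 2523.836 mm³

Profile (r,z), 6 vertices: (1.5,1.5) (9.5,1.5) (12.5,8.5) (13.5,11) (18.5,27) (3.5,32)
edge 0: (1.5,1.5)→(9.5,1.5)  cross = 1.5·1.5 − 9.5·1.5 = -12.0000; (r_i+r_j)·cross = 11·-12.0000 = -132.0000
edge 1: (9.5,1.5)→(12.5,8.5)  cross = 9.5·8.5 − 12.5·1.5 = 62.0000; (r_i+r_j)·cross = 22·62.0000 = 1364.0000
edge 2: (12.5,8.5)→(13.5,11)  cross = 12.5·11 − 13.5·8.5 = 22.7500; (r_i+r_j)·cross = 26·22.7500 = 591.5000
edge 3: (13.5,11)→(18.5,27)  cross = 13.5·27 − 18.5·11 = 161.0000; (r_i+r_j)·cross = 32·161.0000 = 5152.0000
edge 4: (18.5,27)→(3.5,32)  cross = 18.5·32 − 3.5·27 = 497.5000; (r_i+r_j)·cross = 22·497.5000 = 10945.0000
edge 5: (3.5,32)→(1.5,1.5)  cross = 3.5·1.5 − 1.5·32 = -42.7500; (r_i+r_j)·cross = 5·-42.7500 = -213.7500
Σcross = 688.5000 → A = |Σcross|/2 = 344.2500 mm²
Σ(r_i+r_j)·cross = 17706.7500 → first moment M = |Σ|/6 = 2951.1250
R_c = M/A = 2951.1250/344.2500 = 8.5726 mm
θ = 49° = 0.855211 rad
V = θ·R_c·A = 0.855211·8.5726·344.2500 = 2523.836 mm³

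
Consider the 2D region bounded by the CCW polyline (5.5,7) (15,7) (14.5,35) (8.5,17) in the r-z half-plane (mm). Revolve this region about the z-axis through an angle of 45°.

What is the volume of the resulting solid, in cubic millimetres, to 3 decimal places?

Profile (r,z), 4 vertices: (5.5,7) (15,7) (14.5,35) (8.5,17)
edge 0: (5.5,7)→(15,7)  cross = 5.5·7 − 15·7 = -66.5000; (r_i+r_j)·cross = 20.5·-66.5000 = -1363.2500
edge 1: (15,7)→(14.5,35)  cross = 15·35 − 14.5·7 = 423.5000; (r_i+r_j)·cross = 29.5·423.5000 = 12493.2500
edge 2: (14.5,35)→(8.5,17)  cross = 14.5·17 − 8.5·35 = -51.0000; (r_i+r_j)·cross = 23·-51.0000 = -1173.0000
edge 3: (8.5,17)→(5.5,7)  cross = 8.5·7 − 5.5·17 = -34.0000; (r_i+r_j)·cross = 14·-34.0000 = -476.0000
Σcross = 272.0000 → A = |Σcross|/2 = 136.0000 mm²
Σ(r_i+r_j)·cross = 9481.0000 → first moment M = |Σ|/6 = 1580.1667
R_c = M/A = 1580.1667/136.0000 = 11.6189 mm
θ = 45° = 0.785398 rad
V = θ·R_c·A = 0.785398·11.6189·136.0000 = 1241.060 mm³

Volume = 1241.060 mm³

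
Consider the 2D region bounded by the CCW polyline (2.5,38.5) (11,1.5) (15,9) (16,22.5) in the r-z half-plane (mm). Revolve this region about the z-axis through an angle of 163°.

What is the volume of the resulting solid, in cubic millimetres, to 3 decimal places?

Volume = 6010.416 mm³

Profile (r,z), 4 vertices: (2.5,38.5) (11,1.5) (15,9) (16,22.5)
edge 0: (2.5,38.5)→(11,1.5)  cross = 2.5·1.5 − 11·38.5 = -419.7500; (r_i+r_j)·cross = 13.5·-419.7500 = -5666.6250
edge 1: (11,1.5)→(15,9)  cross = 11·9 − 15·1.5 = 76.5000; (r_i+r_j)·cross = 26·76.5000 = 1989.0000
edge 2: (15,9)→(16,22.5)  cross = 15·22.5 − 16·9 = 193.5000; (r_i+r_j)·cross = 31·193.5000 = 5998.5000
edge 3: (16,22.5)→(2.5,38.5)  cross = 16·38.5 − 2.5·22.5 = 559.7500; (r_i+r_j)·cross = 18.5·559.7500 = 10355.3750
Σcross = 410.0000 → A = |Σcross|/2 = 205.0000 mm²
Σ(r_i+r_j)·cross = 12676.2500 → first moment M = |Σ|/6 = 2112.7083
R_c = M/A = 2112.7083/205.0000 = 10.3059 mm
θ = 163° = 2.844887 rad
V = θ·R_c·A = 2.844887·10.3059·205.0000 = 6010.416 mm³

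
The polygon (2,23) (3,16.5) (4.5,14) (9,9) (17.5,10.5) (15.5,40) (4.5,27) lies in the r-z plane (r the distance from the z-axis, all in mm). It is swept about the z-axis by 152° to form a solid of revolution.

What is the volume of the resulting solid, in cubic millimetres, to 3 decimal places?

Volume = 8655.254 mm³

Profile (r,z), 7 vertices: (2,23) (3,16.5) (4.5,14) (9,9) (17.5,10.5) (15.5,40) (4.5,27)
edge 0: (2,23)→(3,16.5)  cross = 2·16.5 − 3·23 = -36.0000; (r_i+r_j)·cross = 5·-36.0000 = -180.0000
edge 1: (3,16.5)→(4.5,14)  cross = 3·14 − 4.5·16.5 = -32.2500; (r_i+r_j)·cross = 7.5·-32.2500 = -241.8750
edge 2: (4.5,14)→(9,9)  cross = 4.5·9 − 9·14 = -85.5000; (r_i+r_j)·cross = 13.5·-85.5000 = -1154.2500
edge 3: (9,9)→(17.5,10.5)  cross = 9·10.5 − 17.5·9 = -63.0000; (r_i+r_j)·cross = 26.5·-63.0000 = -1669.5000
edge 4: (17.5,10.5)→(15.5,40)  cross = 17.5·40 − 15.5·10.5 = 537.2500; (r_i+r_j)·cross = 33·537.2500 = 17729.2500
edge 5: (15.5,40)→(4.5,27)  cross = 15.5·27 − 4.5·40 = 238.5000; (r_i+r_j)·cross = 20·238.5000 = 4770.0000
edge 6: (4.5,27)→(2,23)  cross = 4.5·23 − 2·27 = 49.5000; (r_i+r_j)·cross = 6.5·49.5000 = 321.7500
Σcross = 608.5000 → A = |Σcross|/2 = 304.2500 mm²
Σ(r_i+r_j)·cross = 19575.3750 → first moment M = |Σ|/6 = 3262.5625
R_c = M/A = 3262.5625/304.2500 = 10.7233 mm
θ = 152° = 2.652900 rad
V = θ·R_c·A = 2.652900·10.7233·304.2500 = 8655.254 mm³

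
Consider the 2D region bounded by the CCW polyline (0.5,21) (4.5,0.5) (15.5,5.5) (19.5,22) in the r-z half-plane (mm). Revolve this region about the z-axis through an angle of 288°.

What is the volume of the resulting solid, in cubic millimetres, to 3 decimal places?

Profile (r,z), 4 vertices: (0.5,21) (4.5,0.5) (15.5,5.5) (19.5,22)
edge 0: (0.5,21)→(4.5,0.5)  cross = 0.5·0.5 − 4.5·21 = -94.2500; (r_i+r_j)·cross = 5·-94.2500 = -471.2500
edge 1: (4.5,0.5)→(15.5,5.5)  cross = 4.5·5.5 − 15.5·0.5 = 17.0000; (r_i+r_j)·cross = 20·17.0000 = 340.0000
edge 2: (15.5,5.5)→(19.5,22)  cross = 15.5·22 − 19.5·5.5 = 233.7500; (r_i+r_j)·cross = 35·233.7500 = 8181.2500
edge 3: (19.5,22)→(0.5,21)  cross = 19.5·21 − 0.5·22 = 398.5000; (r_i+r_j)·cross = 20·398.5000 = 7970.0000
Σcross = 555.0000 → A = |Σcross|/2 = 277.5000 mm²
Σ(r_i+r_j)·cross = 16020.0000 → first moment M = |Σ|/6 = 2670.0000
R_c = M/A = 2670.0000/277.5000 = 9.6216 mm
θ = 288° = 5.026548 rad
V = θ·R_c·A = 5.026548·9.6216·277.5000 = 13420.884 mm³

Volume = 13420.884 mm³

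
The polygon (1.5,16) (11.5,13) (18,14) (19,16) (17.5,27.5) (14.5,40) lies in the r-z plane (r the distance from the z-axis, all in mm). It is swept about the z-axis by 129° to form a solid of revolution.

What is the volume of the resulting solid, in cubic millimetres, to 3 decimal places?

Volume = 6666.335 mm³

Profile (r,z), 6 vertices: (1.5,16) (11.5,13) (18,14) (19,16) (17.5,27.5) (14.5,40)
edge 0: (1.5,16)→(11.5,13)  cross = 1.5·13 − 11.5·16 = -164.5000; (r_i+r_j)·cross = 13·-164.5000 = -2138.5000
edge 1: (11.5,13)→(18,14)  cross = 11.5·14 − 18·13 = -73.0000; (r_i+r_j)·cross = 29.5·-73.0000 = -2153.5000
edge 2: (18,14)→(19,16)  cross = 18·16 − 19·14 = 22.0000; (r_i+r_j)·cross = 37·22.0000 = 814.0000
edge 3: (19,16)→(17.5,27.5)  cross = 19·27.5 − 17.5·16 = 242.5000; (r_i+r_j)·cross = 36.5·242.5000 = 8851.2500
edge 4: (17.5,27.5)→(14.5,40)  cross = 17.5·40 − 14.5·27.5 = 301.2500; (r_i+r_j)·cross = 32·301.2500 = 9640.0000
edge 5: (14.5,40)→(1.5,16)  cross = 14.5·16 − 1.5·40 = 172.0000; (r_i+r_j)·cross = 16·172.0000 = 2752.0000
Σcross = 500.2500 → A = |Σcross|/2 = 250.1250 mm²
Σ(r_i+r_j)·cross = 17765.2500 → first moment M = |Σ|/6 = 2960.8750
R_c = M/A = 2960.8750/250.1250 = 11.8376 mm
θ = 129° = 2.251475 rad
V = θ·R_c·A = 2.251475·11.8376·250.1250 = 6666.335 mm³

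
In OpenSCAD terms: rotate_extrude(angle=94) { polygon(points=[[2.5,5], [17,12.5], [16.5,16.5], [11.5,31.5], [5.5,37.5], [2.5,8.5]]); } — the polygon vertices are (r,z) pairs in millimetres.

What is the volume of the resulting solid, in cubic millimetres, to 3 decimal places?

Volume = 4004.591 mm³

Profile (r,z), 6 vertices: (2.5,5) (17,12.5) (16.5,16.5) (11.5,31.5) (5.5,37.5) (2.5,8.5)
edge 0: (2.5,5)→(17,12.5)  cross = 2.5·12.5 − 17·5 = -53.7500; (r_i+r_j)·cross = 19.5·-53.7500 = -1048.1250
edge 1: (17,12.5)→(16.5,16.5)  cross = 17·16.5 − 16.5·12.5 = 74.2500; (r_i+r_j)·cross = 33.5·74.2500 = 2487.3750
edge 2: (16.5,16.5)→(11.5,31.5)  cross = 16.5·31.5 − 11.5·16.5 = 330.0000; (r_i+r_j)·cross = 28·330.0000 = 9240.0000
edge 3: (11.5,31.5)→(5.5,37.5)  cross = 11.5·37.5 − 5.5·31.5 = 258.0000; (r_i+r_j)·cross = 17·258.0000 = 4386.0000
edge 4: (5.5,37.5)→(2.5,8.5)  cross = 5.5·8.5 − 2.5·37.5 = -47.0000; (r_i+r_j)·cross = 8·-47.0000 = -376.0000
edge 5: (2.5,8.5)→(2.5,5)  cross = 2.5·5 − 2.5·8.5 = -8.7500; (r_i+r_j)·cross = 5·-8.7500 = -43.7500
Σcross = 552.7500 → A = |Σcross|/2 = 276.3750 mm²
Σ(r_i+r_j)·cross = 14645.5000 → first moment M = |Σ|/6 = 2440.9167
R_c = M/A = 2440.9167/276.3750 = 8.8319 mm
θ = 94° = 1.640609 rad
V = θ·R_c·A = 1.640609·8.8319·276.3750 = 4004.591 mm³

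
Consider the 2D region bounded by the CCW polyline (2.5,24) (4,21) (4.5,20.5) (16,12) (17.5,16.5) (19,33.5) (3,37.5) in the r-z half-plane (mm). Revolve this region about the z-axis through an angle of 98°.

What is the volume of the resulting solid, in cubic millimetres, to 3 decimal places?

Profile (r,z), 7 vertices: (2.5,24) (4,21) (4.5,20.5) (16,12) (17.5,16.5) (19,33.5) (3,37.5)
edge 0: (2.5,24)→(4,21)  cross = 2.5·21 − 4·24 = -43.5000; (r_i+r_j)·cross = 6.5·-43.5000 = -282.7500
edge 1: (4,21)→(4.5,20.5)  cross = 4·20.5 − 4.5·21 = -12.5000; (r_i+r_j)·cross = 8.5·-12.5000 = -106.2500
edge 2: (4.5,20.5)→(16,12)  cross = 4.5·12 − 16·20.5 = -274.0000; (r_i+r_j)·cross = 20.5·-274.0000 = -5617.0000
edge 3: (16,12)→(17.5,16.5)  cross = 16·16.5 − 17.5·12 = 54.0000; (r_i+r_j)·cross = 33.5·54.0000 = 1809.0000
edge 4: (17.5,16.5)→(19,33.5)  cross = 17.5·33.5 − 19·16.5 = 272.7500; (r_i+r_j)·cross = 36.5·272.7500 = 9955.3750
edge 5: (19,33.5)→(3,37.5)  cross = 19·37.5 − 3·33.5 = 612.0000; (r_i+r_j)·cross = 22·612.0000 = 13464.0000
edge 6: (3,37.5)→(2.5,24)  cross = 3·24 − 2.5·37.5 = -21.7500; (r_i+r_j)·cross = 5.5·-21.7500 = -119.6250
Σcross = 587.0000 → A = |Σcross|/2 = 293.5000 mm²
Σ(r_i+r_j)·cross = 19102.7500 → first moment M = |Σ|/6 = 3183.7917
R_c = M/A = 3183.7917/293.5000 = 10.8477 mm
θ = 98° = 1.710423 rad
V = θ·R_c·A = 1.710423·10.8477·293.5000 = 5445.629 mm³

Volume = 5445.629 mm³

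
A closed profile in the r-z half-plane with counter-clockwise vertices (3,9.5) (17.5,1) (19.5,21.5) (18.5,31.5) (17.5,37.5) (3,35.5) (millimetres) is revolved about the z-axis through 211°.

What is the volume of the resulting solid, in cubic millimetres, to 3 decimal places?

Volume = 20359.808 mm³

Profile (r,z), 6 vertices: (3,9.5) (17.5,1) (19.5,21.5) (18.5,31.5) (17.5,37.5) (3,35.5)
edge 0: (3,9.5)→(17.5,1)  cross = 3·1 − 17.5·9.5 = -163.2500; (r_i+r_j)·cross = 20.5·-163.2500 = -3346.6250
edge 1: (17.5,1)→(19.5,21.5)  cross = 17.5·21.5 − 19.5·1 = 356.7500; (r_i+r_j)·cross = 37·356.7500 = 13199.7500
edge 2: (19.5,21.5)→(18.5,31.5)  cross = 19.5·31.5 − 18.5·21.5 = 216.5000; (r_i+r_j)·cross = 38·216.5000 = 8227.0000
edge 3: (18.5,31.5)→(17.5,37.5)  cross = 18.5·37.5 − 17.5·31.5 = 142.5000; (r_i+r_j)·cross = 36·142.5000 = 5130.0000
edge 4: (17.5,37.5)→(3,35.5)  cross = 17.5·35.5 − 3·37.5 = 508.7500; (r_i+r_j)·cross = 20.5·508.7500 = 10429.3750
edge 5: (3,35.5)→(3,9.5)  cross = 3·9.5 − 3·35.5 = -78.0000; (r_i+r_j)·cross = 6·-78.0000 = -468.0000
Σcross = 983.2500 → A = |Σcross|/2 = 491.6250 mm²
Σ(r_i+r_j)·cross = 33171.5000 → first moment M = |Σ|/6 = 5528.5833
R_c = M/A = 5528.5833/491.6250 = 11.2455 mm
θ = 211° = 3.682645 rad
V = θ·R_c·A = 3.682645·11.2455·491.6250 = 20359.808 mm³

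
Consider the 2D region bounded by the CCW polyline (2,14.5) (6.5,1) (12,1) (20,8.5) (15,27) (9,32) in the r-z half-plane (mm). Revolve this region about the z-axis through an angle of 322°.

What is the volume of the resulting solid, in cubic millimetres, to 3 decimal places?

Volume = 21163.951 mm³

Profile (r,z), 6 vertices: (2,14.5) (6.5,1) (12,1) (20,8.5) (15,27) (9,32)
edge 0: (2,14.5)→(6.5,1)  cross = 2·1 − 6.5·14.5 = -92.2500; (r_i+r_j)·cross = 8.5·-92.2500 = -784.1250
edge 1: (6.5,1)→(12,1)  cross = 6.5·1 − 12·1 = -5.5000; (r_i+r_j)·cross = 18.5·-5.5000 = -101.7500
edge 2: (12,1)→(20,8.5)  cross = 12·8.5 − 20·1 = 82.0000; (r_i+r_j)·cross = 32·82.0000 = 2624.0000
edge 3: (20,8.5)→(15,27)  cross = 20·27 − 15·8.5 = 412.5000; (r_i+r_j)·cross = 35·412.5000 = 14437.5000
edge 4: (15,27)→(9,32)  cross = 15·32 − 9·27 = 237.0000; (r_i+r_j)·cross = 24·237.0000 = 5688.0000
edge 5: (9,32)→(2,14.5)  cross = 9·14.5 − 2·32 = 66.5000; (r_i+r_j)·cross = 11·66.5000 = 731.5000
Σcross = 700.2500 → A = |Σcross|/2 = 350.1250 mm²
Σ(r_i+r_j)·cross = 22595.1250 → first moment M = |Σ|/6 = 3765.8542
R_c = M/A = 3765.8542/350.1250 = 10.7557 mm
θ = 322° = 5.619960 rad
V = θ·R_c·A = 5.619960·10.7557·350.1250 = 21163.951 mm³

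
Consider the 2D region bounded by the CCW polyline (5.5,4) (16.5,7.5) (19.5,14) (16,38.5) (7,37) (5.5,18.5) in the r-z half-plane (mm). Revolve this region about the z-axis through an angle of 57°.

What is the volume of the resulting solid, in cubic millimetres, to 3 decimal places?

Volume = 4447.152 mm³

Profile (r,z), 6 vertices: (5.5,4) (16.5,7.5) (19.5,14) (16,38.5) (7,37) (5.5,18.5)
edge 0: (5.5,4)→(16.5,7.5)  cross = 5.5·7.5 − 16.5·4 = -24.7500; (r_i+r_j)·cross = 22·-24.7500 = -544.5000
edge 1: (16.5,7.5)→(19.5,14)  cross = 16.5·14 − 19.5·7.5 = 84.7500; (r_i+r_j)·cross = 36·84.7500 = 3051.0000
edge 2: (19.5,14)→(16,38.5)  cross = 19.5·38.5 − 16·14 = 526.7500; (r_i+r_j)·cross = 35.5·526.7500 = 18699.6250
edge 3: (16,38.5)→(7,37)  cross = 16·37 − 7·38.5 = 322.5000; (r_i+r_j)·cross = 23·322.5000 = 7417.5000
edge 4: (7,37)→(5.5,18.5)  cross = 7·18.5 − 5.5·37 = -74.0000; (r_i+r_j)·cross = 12.5·-74.0000 = -925.0000
edge 5: (5.5,18.5)→(5.5,4)  cross = 5.5·4 − 5.5·18.5 = -79.7500; (r_i+r_j)·cross = 11·-79.7500 = -877.2500
Σcross = 755.5000 → A = |Σcross|/2 = 377.7500 mm²
Σ(r_i+r_j)·cross = 26821.3750 → first moment M = |Σ|/6 = 4470.2292
R_c = M/A = 4470.2292/377.7500 = 11.8338 mm
θ = 57° = 0.994838 rad
V = θ·R_c·A = 0.994838·11.8338·377.7500 = 4447.152 mm³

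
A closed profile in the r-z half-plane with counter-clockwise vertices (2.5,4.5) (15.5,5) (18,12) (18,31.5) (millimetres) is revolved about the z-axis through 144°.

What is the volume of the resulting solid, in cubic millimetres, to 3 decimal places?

Volume = 6227.736 mm³

Profile (r,z), 4 vertices: (2.5,4.5) (15.5,5) (18,12) (18,31.5)
edge 0: (2.5,4.5)→(15.5,5)  cross = 2.5·5 − 15.5·4.5 = -57.2500; (r_i+r_j)·cross = 18·-57.2500 = -1030.5000
edge 1: (15.5,5)→(18,12)  cross = 15.5·12 − 18·5 = 96.0000; (r_i+r_j)·cross = 33.5·96.0000 = 3216.0000
edge 2: (18,12)→(18,31.5)  cross = 18·31.5 − 18·12 = 351.0000; (r_i+r_j)·cross = 36·351.0000 = 12636.0000
edge 3: (18,31.5)→(2.5,4.5)  cross = 18·4.5 − 2.5·31.5 = 2.2500; (r_i+r_j)·cross = 20.5·2.2500 = 46.1250
Σcross = 392.0000 → A = |Σcross|/2 = 196.0000 mm²
Σ(r_i+r_j)·cross = 14867.6250 → first moment M = |Σ|/6 = 2477.9375
R_c = M/A = 2477.9375/196.0000 = 12.6425 mm
θ = 144° = 2.513274 rad
V = θ·R_c·A = 2.513274·12.6425·196.0000 = 6227.736 mm³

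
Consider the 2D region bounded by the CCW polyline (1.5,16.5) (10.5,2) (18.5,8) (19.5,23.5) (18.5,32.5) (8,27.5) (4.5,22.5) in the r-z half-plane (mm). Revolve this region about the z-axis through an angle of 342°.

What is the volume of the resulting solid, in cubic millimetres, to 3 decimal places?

Volume = 24883.377 mm³

Profile (r,z), 7 vertices: (1.5,16.5) (10.5,2) (18.5,8) (19.5,23.5) (18.5,32.5) (8,27.5) (4.5,22.5)
edge 0: (1.5,16.5)→(10.5,2)  cross = 1.5·2 − 10.5·16.5 = -170.2500; (r_i+r_j)·cross = 12·-170.2500 = -2043.0000
edge 1: (10.5,2)→(18.5,8)  cross = 10.5·8 − 18.5·2 = 47.0000; (r_i+r_j)·cross = 29·47.0000 = 1363.0000
edge 2: (18.5,8)→(19.5,23.5)  cross = 18.5·23.5 − 19.5·8 = 278.7500; (r_i+r_j)·cross = 38·278.7500 = 10592.5000
edge 3: (19.5,23.5)→(18.5,32.5)  cross = 19.5·32.5 − 18.5·23.5 = 199.0000; (r_i+r_j)·cross = 38·199.0000 = 7562.0000
edge 4: (18.5,32.5)→(8,27.5)  cross = 18.5·27.5 − 8·32.5 = 248.7500; (r_i+r_j)·cross = 26.5·248.7500 = 6591.8750
edge 5: (8,27.5)→(4.5,22.5)  cross = 8·22.5 − 4.5·27.5 = 56.2500; (r_i+r_j)·cross = 12.5·56.2500 = 703.1250
edge 6: (4.5,22.5)→(1.5,16.5)  cross = 4.5·16.5 − 1.5·22.5 = 40.5000; (r_i+r_j)·cross = 6·40.5000 = 243.0000
Σcross = 700.0000 → A = |Σcross|/2 = 350.0000 mm²
Σ(r_i+r_j)·cross = 25012.5000 → first moment M = |Σ|/6 = 4168.7500
R_c = M/A = 4168.7500/350.0000 = 11.9107 mm
θ = 342° = 5.969026 rad
V = θ·R_c·A = 5.969026·11.9107·350.0000 = 24883.377 mm³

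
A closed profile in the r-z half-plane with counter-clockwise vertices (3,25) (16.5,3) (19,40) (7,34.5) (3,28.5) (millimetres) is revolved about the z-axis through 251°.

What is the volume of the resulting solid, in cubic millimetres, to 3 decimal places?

Volume = 17667.854 mm³

Profile (r,z), 5 vertices: (3,25) (16.5,3) (19,40) (7,34.5) (3,28.5)
edge 0: (3,25)→(16.5,3)  cross = 3·3 − 16.5·25 = -403.5000; (r_i+r_j)·cross = 19.5·-403.5000 = -7868.2500
edge 1: (16.5,3)→(19,40)  cross = 16.5·40 − 19·3 = 603.0000; (r_i+r_j)·cross = 35.5·603.0000 = 21406.5000
edge 2: (19,40)→(7,34.5)  cross = 19·34.5 − 7·40 = 375.5000; (r_i+r_j)·cross = 26·375.5000 = 9763.0000
edge 3: (7,34.5)→(3,28.5)  cross = 7·28.5 − 3·34.5 = 96.0000; (r_i+r_j)·cross = 10·96.0000 = 960.0000
edge 4: (3,28.5)→(3,25)  cross = 3·25 − 3·28.5 = -10.5000; (r_i+r_j)·cross = 6·-10.5000 = -63.0000
Σcross = 660.5000 → A = |Σcross|/2 = 330.2500 mm²
Σ(r_i+r_j)·cross = 24198.2500 → first moment M = |Σ|/6 = 4033.0417
R_c = M/A = 4033.0417/330.2500 = 12.2121 mm
θ = 251° = 4.380776 rad
V = θ·R_c·A = 4.380776·12.2121·330.2500 = 17667.854 mm³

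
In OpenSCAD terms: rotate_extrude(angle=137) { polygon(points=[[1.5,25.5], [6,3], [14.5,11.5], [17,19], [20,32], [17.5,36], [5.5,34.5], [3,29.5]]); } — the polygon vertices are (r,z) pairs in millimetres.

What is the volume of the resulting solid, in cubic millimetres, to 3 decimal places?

Profile (r,z), 8 vertices: (1.5,25.5) (6,3) (14.5,11.5) (17,19) (20,32) (17.5,36) (5.5,34.5) (3,29.5)
edge 0: (1.5,25.5)→(6,3)  cross = 1.5·3 − 6·25.5 = -148.5000; (r_i+r_j)·cross = 7.5·-148.5000 = -1113.7500
edge 1: (6,3)→(14.5,11.5)  cross = 6·11.5 − 14.5·3 = 25.5000; (r_i+r_j)·cross = 20.5·25.5000 = 522.7500
edge 2: (14.5,11.5)→(17,19)  cross = 14.5·19 − 17·11.5 = 80.0000; (r_i+r_j)·cross = 31.5·80.0000 = 2520.0000
edge 3: (17,19)→(20,32)  cross = 17·32 − 20·19 = 164.0000; (r_i+r_j)·cross = 37·164.0000 = 6068.0000
edge 4: (20,32)→(17.5,36)  cross = 20·36 − 17.5·32 = 160.0000; (r_i+r_j)·cross = 37.5·160.0000 = 6000.0000
edge 5: (17.5,36)→(5.5,34.5)  cross = 17.5·34.5 − 5.5·36 = 405.7500; (r_i+r_j)·cross = 23·405.7500 = 9332.2500
edge 6: (5.5,34.5)→(3,29.5)  cross = 5.5·29.5 − 3·34.5 = 58.7500; (r_i+r_j)·cross = 8.5·58.7500 = 499.3750
edge 7: (3,29.5)→(1.5,25.5)  cross = 3·25.5 − 1.5·29.5 = 32.2500; (r_i+r_j)·cross = 4.5·32.2500 = 145.1250
Σcross = 777.7500 → A = |Σcross|/2 = 388.8750 mm²
Σ(r_i+r_j)·cross = 23973.7500 → first moment M = |Σ|/6 = 3995.6250
R_c = M/A = 3995.6250/388.8750 = 10.2748 mm
θ = 137° = 2.391101 rad
V = θ·R_c·A = 2.391101·10.2748·388.8750 = 9553.943 mm³

Volume = 9553.943 mm³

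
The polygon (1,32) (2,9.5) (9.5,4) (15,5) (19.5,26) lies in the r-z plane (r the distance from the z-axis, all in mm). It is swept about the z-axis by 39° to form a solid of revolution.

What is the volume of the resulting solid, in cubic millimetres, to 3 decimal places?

Volume = 2374.958 mm³

Profile (r,z), 5 vertices: (1,32) (2,9.5) (9.5,4) (15,5) (19.5,26)
edge 0: (1,32)→(2,9.5)  cross = 1·9.5 − 2·32 = -54.5000; (r_i+r_j)·cross = 3·-54.5000 = -163.5000
edge 1: (2,9.5)→(9.5,4)  cross = 2·4 − 9.5·9.5 = -82.2500; (r_i+r_j)·cross = 11.5·-82.2500 = -945.8750
edge 2: (9.5,4)→(15,5)  cross = 9.5·5 − 15·4 = -12.5000; (r_i+r_j)·cross = 24.5·-12.5000 = -306.2500
edge 3: (15,5)→(19.5,26)  cross = 15·26 − 19.5·5 = 292.5000; (r_i+r_j)·cross = 34.5·292.5000 = 10091.2500
edge 4: (19.5,26)→(1,32)  cross = 19.5·32 − 1·26 = 598.0000; (r_i+r_j)·cross = 20.5·598.0000 = 12259.0000
Σcross = 741.2500 → A = |Σcross|/2 = 370.6250 mm²
Σ(r_i+r_j)·cross = 20934.6250 → first moment M = |Σ|/6 = 3489.1042
R_c = M/A = 3489.1042/370.6250 = 9.4141 mm
θ = 39° = 0.680678 rad
V = θ·R_c·A = 0.680678·9.4141·370.6250 = 2374.958 mm³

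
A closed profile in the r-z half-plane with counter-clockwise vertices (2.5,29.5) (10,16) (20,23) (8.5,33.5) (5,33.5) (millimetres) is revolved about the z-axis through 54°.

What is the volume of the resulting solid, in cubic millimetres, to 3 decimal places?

Profile (r,z), 5 vertices: (2.5,29.5) (10,16) (20,23) (8.5,33.5) (5,33.5)
edge 0: (2.5,29.5)→(10,16)  cross = 2.5·16 − 10·29.5 = -255.0000; (r_i+r_j)·cross = 12.5·-255.0000 = -3187.5000
edge 1: (10,16)→(20,23)  cross = 10·23 − 20·16 = -90.0000; (r_i+r_j)·cross = 30·-90.0000 = -2700.0000
edge 2: (20,23)→(8.5,33.5)  cross = 20·33.5 − 8.5·23 = 474.5000; (r_i+r_j)·cross = 28.5·474.5000 = 13523.2500
edge 3: (8.5,33.5)→(5,33.5)  cross = 8.5·33.5 − 5·33.5 = 117.2500; (r_i+r_j)·cross = 13.5·117.2500 = 1582.8750
edge 4: (5,33.5)→(2.5,29.5)  cross = 5·29.5 − 2.5·33.5 = 63.7500; (r_i+r_j)·cross = 7.5·63.7500 = 478.1250
Σcross = 310.5000 → A = |Σcross|/2 = 155.2500 mm²
Σ(r_i+r_j)·cross = 9696.7500 → first moment M = |Σ|/6 = 1616.1250
R_c = M/A = 1616.1250/155.2500 = 10.4098 mm
θ = 54° = 0.942478 rad
V = θ·R_c·A = 0.942478·10.4098·155.2500 = 1523.162 mm³

Volume = 1523.162 mm³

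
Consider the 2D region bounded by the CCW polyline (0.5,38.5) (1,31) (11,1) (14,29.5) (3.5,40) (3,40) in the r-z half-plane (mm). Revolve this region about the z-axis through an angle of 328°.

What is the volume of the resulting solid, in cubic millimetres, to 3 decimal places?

Profile (r,z), 6 vertices: (0.5,38.5) (1,31) (11,1) (14,29.5) (3.5,40) (3,40)
edge 0: (0.5,38.5)→(1,31)  cross = 0.5·31 − 1·38.5 = -23.0000; (r_i+r_j)·cross = 1.5·-23.0000 = -34.5000
edge 1: (1,31)→(11,1)  cross = 1·1 − 11·31 = -340.0000; (r_i+r_j)·cross = 12·-340.0000 = -4080.0000
edge 2: (11,1)→(14,29.5)  cross = 11·29.5 − 14·1 = 310.5000; (r_i+r_j)·cross = 25·310.5000 = 7762.5000
edge 3: (14,29.5)→(3.5,40)  cross = 14·40 − 3.5·29.5 = 456.7500; (r_i+r_j)·cross = 17.5·456.7500 = 7993.1250
edge 4: (3.5,40)→(3,40)  cross = 3.5·40 − 3·40 = 20.0000; (r_i+r_j)·cross = 6.5·20.0000 = 130.0000
edge 5: (3,40)→(0.5,38.5)  cross = 3·38.5 − 0.5·40 = 95.5000; (r_i+r_j)·cross = 3.5·95.5000 = 334.2500
Σcross = 519.7500 → A = |Σcross|/2 = 259.8750 mm²
Σ(r_i+r_j)·cross = 12105.3750 → first moment M = |Σ|/6 = 2017.5625
R_c = M/A = 2017.5625/259.8750 = 7.7636 mm
θ = 328° = 5.724680 rad
V = θ·R_c·A = 5.724680·7.7636·259.8750 = 11549.900 mm³

Volume = 11549.900 mm³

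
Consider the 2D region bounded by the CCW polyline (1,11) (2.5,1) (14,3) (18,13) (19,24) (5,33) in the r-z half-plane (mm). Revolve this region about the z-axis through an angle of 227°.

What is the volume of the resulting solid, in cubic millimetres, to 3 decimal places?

Profile (r,z), 6 vertices: (1,11) (2.5,1) (14,3) (18,13) (19,24) (5,33)
edge 0: (1,11)→(2.5,1)  cross = 1·1 − 2.5·11 = -26.5000; (r_i+r_j)·cross = 3.5·-26.5000 = -92.7500
edge 1: (2.5,1)→(14,3)  cross = 2.5·3 − 14·1 = -6.5000; (r_i+r_j)·cross = 16.5·-6.5000 = -107.2500
edge 2: (14,3)→(18,13)  cross = 14·13 − 18·3 = 128.0000; (r_i+r_j)·cross = 32·128.0000 = 4096.0000
edge 3: (18,13)→(19,24)  cross = 18·24 − 19·13 = 185.0000; (r_i+r_j)·cross = 37·185.0000 = 6845.0000
edge 4: (19,24)→(5,33)  cross = 19·33 − 5·24 = 507.0000; (r_i+r_j)·cross = 24·507.0000 = 12168.0000
edge 5: (5,33)→(1,11)  cross = 5·11 − 1·33 = 22.0000; (r_i+r_j)·cross = 6·22.0000 = 132.0000
Σcross = 809.0000 → A = |Σcross|/2 = 404.5000 mm²
Σ(r_i+r_j)·cross = 23041.0000 → first moment M = |Σ|/6 = 3840.1667
R_c = M/A = 3840.1667/404.5000 = 9.4936 mm
θ = 227° = 3.961897 rad
V = θ·R_c·A = 3.961897·9.4936·404.5000 = 15214.346 mm³

Volume = 15214.346 mm³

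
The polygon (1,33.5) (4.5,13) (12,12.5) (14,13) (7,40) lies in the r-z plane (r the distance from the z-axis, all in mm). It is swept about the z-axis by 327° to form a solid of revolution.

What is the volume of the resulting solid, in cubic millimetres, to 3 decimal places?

Volume = 8092.372 mm³

Profile (r,z), 5 vertices: (1,33.5) (4.5,13) (12,12.5) (14,13) (7,40)
edge 0: (1,33.5)→(4.5,13)  cross = 1·13 − 4.5·33.5 = -137.7500; (r_i+r_j)·cross = 5.5·-137.7500 = -757.6250
edge 1: (4.5,13)→(12,12.5)  cross = 4.5·12.5 − 12·13 = -99.7500; (r_i+r_j)·cross = 16.5·-99.7500 = -1645.8750
edge 2: (12,12.5)→(14,13)  cross = 12·13 − 14·12.5 = -19.0000; (r_i+r_j)·cross = 26·-19.0000 = -494.0000
edge 3: (14,13)→(7,40)  cross = 14·40 − 7·13 = 469.0000; (r_i+r_j)·cross = 21·469.0000 = 9849.0000
edge 4: (7,40)→(1,33.5)  cross = 7·33.5 − 1·40 = 194.5000; (r_i+r_j)·cross = 8·194.5000 = 1556.0000
Σcross = 407.0000 → A = |Σcross|/2 = 203.5000 mm²
Σ(r_i+r_j)·cross = 8507.5000 → first moment M = |Σ|/6 = 1417.9167
R_c = M/A = 1417.9167/203.5000 = 6.9676 mm
θ = 327° = 5.707227 rad
V = θ·R_c·A = 5.707227·6.9676·203.5000 = 8092.372 mm³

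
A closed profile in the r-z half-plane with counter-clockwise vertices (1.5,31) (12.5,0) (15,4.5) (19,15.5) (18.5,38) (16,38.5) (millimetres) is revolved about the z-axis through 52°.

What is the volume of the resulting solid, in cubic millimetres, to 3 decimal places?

Volume = 4342.388 mm³

Profile (r,z), 6 vertices: (1.5,31) (12.5,0) (15,4.5) (19,15.5) (18.5,38) (16,38.5)
edge 0: (1.5,31)→(12.5,0)  cross = 1.5·0 − 12.5·31 = -387.5000; (r_i+r_j)·cross = 14·-387.5000 = -5425.0000
edge 1: (12.5,0)→(15,4.5)  cross = 12.5·4.5 − 15·0 = 56.2500; (r_i+r_j)·cross = 27.5·56.2500 = 1546.8750
edge 2: (15,4.5)→(19,15.5)  cross = 15·15.5 − 19·4.5 = 147.0000; (r_i+r_j)·cross = 34·147.0000 = 4998.0000
edge 3: (19,15.5)→(18.5,38)  cross = 19·38 − 18.5·15.5 = 435.2500; (r_i+r_j)·cross = 37.5·435.2500 = 16321.8750
edge 4: (18.5,38)→(16,38.5)  cross = 18.5·38.5 − 16·38 = 104.2500; (r_i+r_j)·cross = 34.5·104.2500 = 3596.6250
edge 5: (16,38.5)→(1.5,31)  cross = 16·31 − 1.5·38.5 = 438.2500; (r_i+r_j)·cross = 17.5·438.2500 = 7669.3750
Σcross = 793.5000 → A = |Σcross|/2 = 396.7500 mm²
Σ(r_i+r_j)·cross = 28707.7500 → first moment M = |Σ|/6 = 4784.6250
R_c = M/A = 4784.6250/396.7500 = 12.0595 mm
θ = 52° = 0.907571 rad
V = θ·R_c·A = 0.907571·12.0595·396.7500 = 4342.388 mm³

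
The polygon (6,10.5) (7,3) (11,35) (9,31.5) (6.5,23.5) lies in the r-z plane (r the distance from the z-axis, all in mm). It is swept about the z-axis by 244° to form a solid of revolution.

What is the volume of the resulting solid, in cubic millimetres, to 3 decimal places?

Profile (r,z), 5 vertices: (6,10.5) (7,3) (11,35) (9,31.5) (6.5,23.5)
edge 0: (6,10.5)→(7,3)  cross = 6·3 − 7·10.5 = -55.5000; (r_i+r_j)·cross = 13·-55.5000 = -721.5000
edge 1: (7,3)→(11,35)  cross = 7·35 − 11·3 = 212.0000; (r_i+r_j)·cross = 18·212.0000 = 3816.0000
edge 2: (11,35)→(9,31.5)  cross = 11·31.5 − 9·35 = 31.5000; (r_i+r_j)·cross = 20·31.5000 = 630.0000
edge 3: (9,31.5)→(6.5,23.5)  cross = 9·23.5 − 6.5·31.5 = 6.7500; (r_i+r_j)·cross = 15.5·6.7500 = 104.6250
edge 4: (6.5,23.5)→(6,10.5)  cross = 6.5·10.5 − 6·23.5 = -72.7500; (r_i+r_j)·cross = 12.5·-72.7500 = -909.3750
Σcross = 122.0000 → A = |Σcross|/2 = 61.0000 mm²
Σ(r_i+r_j)·cross = 2919.7500 → first moment M = |Σ|/6 = 486.6250
R_c = M/A = 486.6250/61.0000 = 7.9775 mm
θ = 244° = 4.258603 rad
V = θ·R_c·A = 4.258603·7.9775·61.0000 = 2072.343 mm³

Volume = 2072.343 mm³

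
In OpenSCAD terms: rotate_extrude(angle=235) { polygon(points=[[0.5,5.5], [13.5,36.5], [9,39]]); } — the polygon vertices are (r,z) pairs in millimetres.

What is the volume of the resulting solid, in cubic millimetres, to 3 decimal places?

Volume = 2704.271 mm³

Profile (r,z), 3 vertices: (0.5,5.5) (13.5,36.5) (9,39)
edge 0: (0.5,5.5)→(13.5,36.5)  cross = 0.5·36.5 − 13.5·5.5 = -56.0000; (r_i+r_j)·cross = 14·-56.0000 = -784.0000
edge 1: (13.5,36.5)→(9,39)  cross = 13.5·39 − 9·36.5 = 198.0000; (r_i+r_j)·cross = 22.5·198.0000 = 4455.0000
edge 2: (9,39)→(0.5,5.5)  cross = 9·5.5 − 0.5·39 = 30.0000; (r_i+r_j)·cross = 9.5·30.0000 = 285.0000
Σcross = 172.0000 → A = |Σcross|/2 = 86.0000 mm²
Σ(r_i+r_j)·cross = 3956.0000 → first moment M = |Σ|/6 = 659.3333
R_c = M/A = 659.3333/86.0000 = 7.6667 mm
θ = 235° = 4.101524 rad
V = θ·R_c·A = 4.101524·7.6667·86.0000 = 2704.271 mm³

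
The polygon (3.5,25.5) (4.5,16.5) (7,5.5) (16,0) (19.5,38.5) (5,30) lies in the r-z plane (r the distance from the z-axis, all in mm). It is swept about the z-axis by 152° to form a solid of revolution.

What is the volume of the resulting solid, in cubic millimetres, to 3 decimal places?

Volume = 12447.354 mm³

Profile (r,z), 6 vertices: (3.5,25.5) (4.5,16.5) (7,5.5) (16,0) (19.5,38.5) (5,30)
edge 0: (3.5,25.5)→(4.5,16.5)  cross = 3.5·16.5 − 4.5·25.5 = -57.0000; (r_i+r_j)·cross = 8·-57.0000 = -456.0000
edge 1: (4.5,16.5)→(7,5.5)  cross = 4.5·5.5 − 7·16.5 = -90.7500; (r_i+r_j)·cross = 11.5·-90.7500 = -1043.6250
edge 2: (7,5.5)→(16,0)  cross = 7·0 − 16·5.5 = -88.0000; (r_i+r_j)·cross = 23·-88.0000 = -2024.0000
edge 3: (16,0)→(19.5,38.5)  cross = 16·38.5 − 19.5·0 = 616.0000; (r_i+r_j)·cross = 35.5·616.0000 = 21868.0000
edge 4: (19.5,38.5)→(5,30)  cross = 19.5·30 − 5·38.5 = 392.5000; (r_i+r_j)·cross = 24.5·392.5000 = 9616.2500
edge 5: (5,30)→(3.5,25.5)  cross = 5·25.5 − 3.5·30 = 22.5000; (r_i+r_j)·cross = 8.5·22.5000 = 191.2500
Σcross = 795.2500 → A = |Σcross|/2 = 397.6250 mm²
Σ(r_i+r_j)·cross = 28151.8750 → first moment M = |Σ|/6 = 4691.9792
R_c = M/A = 4691.9792/397.6250 = 11.8000 mm
θ = 152° = 2.652900 rad
V = θ·R_c·A = 2.652900·11.8000·397.6250 = 12447.354 mm³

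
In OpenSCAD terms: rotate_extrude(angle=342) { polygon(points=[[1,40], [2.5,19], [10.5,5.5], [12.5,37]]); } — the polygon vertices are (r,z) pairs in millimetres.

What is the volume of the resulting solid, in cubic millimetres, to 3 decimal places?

Volume = 10850.197 mm³

Profile (r,z), 4 vertices: (1,40) (2.5,19) (10.5,5.5) (12.5,37)
edge 0: (1,40)→(2.5,19)  cross = 1·19 − 2.5·40 = -81.0000; (r_i+r_j)·cross = 3.5·-81.0000 = -283.5000
edge 1: (2.5,19)→(10.5,5.5)  cross = 2.5·5.5 − 10.5·19 = -185.7500; (r_i+r_j)·cross = 13·-185.7500 = -2414.7500
edge 2: (10.5,5.5)→(12.5,37)  cross = 10.5·37 − 12.5·5.5 = 319.7500; (r_i+r_j)·cross = 23·319.7500 = 7354.2500
edge 3: (12.5,37)→(1,40)  cross = 12.5·40 − 1·37 = 463.0000; (r_i+r_j)·cross = 13.5·463.0000 = 6250.5000
Σcross = 516.0000 → A = |Σcross|/2 = 258.0000 mm²
Σ(r_i+r_j)·cross = 10906.5000 → first moment M = |Σ|/6 = 1817.7500
R_c = M/A = 1817.7500/258.0000 = 7.0455 mm
θ = 342° = 5.969026 rad
V = θ·R_c·A = 5.969026·7.0455·258.0000 = 10850.197 mm³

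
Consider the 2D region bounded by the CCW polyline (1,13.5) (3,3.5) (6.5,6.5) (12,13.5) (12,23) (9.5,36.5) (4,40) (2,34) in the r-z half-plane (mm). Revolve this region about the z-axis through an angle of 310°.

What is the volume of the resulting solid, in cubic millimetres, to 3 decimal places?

Volume = 9856.841 mm³

Profile (r,z), 8 vertices: (1,13.5) (3,3.5) (6.5,6.5) (12,13.5) (12,23) (9.5,36.5) (4,40) (2,34)
edge 0: (1,13.5)→(3,3.5)  cross = 1·3.5 − 3·13.5 = -37.0000; (r_i+r_j)·cross = 4·-37.0000 = -148.0000
edge 1: (3,3.5)→(6.5,6.5)  cross = 3·6.5 − 6.5·3.5 = -3.2500; (r_i+r_j)·cross = 9.5·-3.2500 = -30.8750
edge 2: (6.5,6.5)→(12,13.5)  cross = 6.5·13.5 − 12·6.5 = 9.7500; (r_i+r_j)·cross = 18.5·9.7500 = 180.3750
edge 3: (12,13.5)→(12,23)  cross = 12·23 − 12·13.5 = 114.0000; (r_i+r_j)·cross = 24·114.0000 = 2736.0000
edge 4: (12,23)→(9.5,36.5)  cross = 12·36.5 − 9.5·23 = 219.5000; (r_i+r_j)·cross = 21.5·219.5000 = 4719.2500
edge 5: (9.5,36.5)→(4,40)  cross = 9.5·40 − 4·36.5 = 234.0000; (r_i+r_j)·cross = 13.5·234.0000 = 3159.0000
edge 6: (4,40)→(2,34)  cross = 4·34 − 2·40 = 56.0000; (r_i+r_j)·cross = 6·56.0000 = 336.0000
edge 7: (2,34)→(1,13.5)  cross = 2·13.5 − 1·34 = -7.0000; (r_i+r_j)·cross = 3·-7.0000 = -21.0000
Σcross = 586.0000 → A = |Σcross|/2 = 293.0000 mm²
Σ(r_i+r_j)·cross = 10930.7500 → first moment M = |Σ|/6 = 1821.7917
R_c = M/A = 1821.7917/293.0000 = 6.2177 mm
θ = 310° = 5.410521 rad
V = θ·R_c·A = 5.410521·6.2177·293.0000 = 9856.841 mm³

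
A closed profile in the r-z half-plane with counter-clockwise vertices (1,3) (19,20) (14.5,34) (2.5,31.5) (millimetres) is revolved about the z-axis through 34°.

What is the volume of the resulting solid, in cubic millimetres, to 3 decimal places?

Profile (r,z), 4 vertices: (1,3) (19,20) (14.5,34) (2.5,31.5)
edge 0: (1,3)→(19,20)  cross = 1·20 − 19·3 = -37.0000; (r_i+r_j)·cross = 20·-37.0000 = -740.0000
edge 1: (19,20)→(14.5,34)  cross = 19·34 − 14.5·20 = 356.0000; (r_i+r_j)·cross = 33.5·356.0000 = 11926.0000
edge 2: (14.5,34)→(2.5,31.5)  cross = 14.5·31.5 − 2.5·34 = 371.7500; (r_i+r_j)·cross = 17·371.7500 = 6319.7500
edge 3: (2.5,31.5)→(1,3)  cross = 2.5·3 − 1·31.5 = -24.0000; (r_i+r_j)·cross = 3.5·-24.0000 = -84.0000
Σcross = 666.7500 → A = |Σcross|/2 = 333.3750 mm²
Σ(r_i+r_j)·cross = 17421.7500 → first moment M = |Σ|/6 = 2903.6250
R_c = M/A = 2903.6250/333.3750 = 8.7098 mm
θ = 34° = 0.593412 rad
V = θ·R_c·A = 0.593412·8.7098·333.3750 = 1723.046 mm³

Volume = 1723.046 mm³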